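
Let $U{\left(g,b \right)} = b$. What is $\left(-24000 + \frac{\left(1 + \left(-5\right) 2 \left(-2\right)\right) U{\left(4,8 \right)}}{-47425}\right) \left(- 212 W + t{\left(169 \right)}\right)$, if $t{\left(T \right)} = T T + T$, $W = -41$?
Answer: $- \frac{6084818098128}{6775} \approx -8.9813 \cdot 10^{8}$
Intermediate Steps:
$t{\left(T \right)} = T + T^{2}$ ($t{\left(T \right)} = T^{2} + T = T + T^{2}$)
$\left(-24000 + \frac{\left(1 + \left(-5\right) 2 \left(-2\right)\right) U{\left(4,8 \right)}}{-47425}\right) \left(- 212 W + t{\left(169 \right)}\right) = \left(-24000 + \frac{\left(1 + \left(-5\right) 2 \left(-2\right)\right) 8}{-47425}\right) \left(\left(-212\right) \left(-41\right) + 169 \left(1 + 169\right)\right) = \left(-24000 + \left(1 - -20\right) 8 \left(- \frac{1}{47425}\right)\right) \left(8692 + 169 \cdot 170\right) = \left(-24000 + \left(1 + 20\right) 8 \left(- \frac{1}{47425}\right)\right) \left(8692 + 28730\right) = \left(-24000 + 21 \cdot 8 \left(- \frac{1}{47425}\right)\right) 37422 = \left(-24000 + 168 \left(- \frac{1}{47425}\right)\right) 37422 = \left(-24000 - \frac{24}{6775}\right) 37422 = \left(- \frac{162600024}{6775}\right) 37422 = - \frac{6084818098128}{6775}$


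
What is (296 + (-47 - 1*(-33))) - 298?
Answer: -16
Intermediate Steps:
(296 + (-47 - 1*(-33))) - 298 = (296 + (-47 + 33)) - 298 = (296 - 14) - 298 = 282 - 298 = -16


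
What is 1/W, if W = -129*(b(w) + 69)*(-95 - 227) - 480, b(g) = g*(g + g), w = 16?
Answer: 1/24133098 ≈ 4.1437e-8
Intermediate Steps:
b(g) = 2*g² (b(g) = g*(2*g) = 2*g²)
W = 24133098 (W = -129*(2*16² + 69)*(-95 - 227) - 480 = -129*(2*256 + 69)*(-322) - 480 = -129*(512 + 69)*(-322) - 480 = -74949*(-322) - 480 = -129*(-187082) - 480 = 24133578 - 480 = 24133098)
1/W = 1/24133098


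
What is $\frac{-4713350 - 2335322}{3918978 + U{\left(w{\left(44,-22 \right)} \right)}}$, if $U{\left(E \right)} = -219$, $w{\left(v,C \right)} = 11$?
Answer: $- \frac{7048672}{3918759} \approx -1.7987$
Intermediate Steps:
$\frac{-4713350 - 2335322}{3918978 + U{\left(w{\left(44,-22 \right)} \right)}} = \frac{-4713350 - 2335322}{3918978 - 219} = - \frac{7048672}{3918759}$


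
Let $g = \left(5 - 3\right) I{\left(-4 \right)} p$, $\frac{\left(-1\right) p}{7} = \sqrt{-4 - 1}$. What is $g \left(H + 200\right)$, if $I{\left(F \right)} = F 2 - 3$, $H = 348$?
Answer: $84392 i \sqrt{5} \approx 1.8871 \cdot 10^{5} i$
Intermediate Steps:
$I{\left(F \right)} = -3 + 2 F$ ($I{\left(F \right)} = 2 F - 3 = -3 + 2 F$)
$p = - 7 i \sqrt{5}$ ($p = - 7 \sqrt{-4 - 1} = - 7 \sqrt{-5} = - 7 i \sqrt{5} \approx - 15.652 i$)
$g = 154 i \sqrt{5}$ ($g = \left(5 - 3\right) \left(-3 + 2 \left(-4\right)\right) \left(- 7 i \sqrt{5}\right) = 2 \left(-3 - 8\right) \left(- 7 i \sqrt{5}\right) = 2 \left(-11\right) \left(- 7 i \sqrt{5}\right) = - 22 \left(- 7 i \sqrt{5}\right) = 154 i \sqrt{5} \approx 344.35 i$)
$g \left(H + 200\right) = 154 i \sqrt{5} \left(348 + 200\right) = 154 i \sqrt{5} \cdot 548 = 84392 i \sqrt{5}$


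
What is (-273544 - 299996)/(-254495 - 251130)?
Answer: 114708/101125 ≈ 1.1343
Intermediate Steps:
(-273544 - 299996)/(-254495 - 251130) = -573540/(-505625) = -573540*(-1/505625) = 114708/101125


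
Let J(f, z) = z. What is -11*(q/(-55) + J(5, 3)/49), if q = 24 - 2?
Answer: 913/245 ≈ 3.7265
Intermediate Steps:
q = 22
-11*(q/(-55) + J(5, 3)/49) = -11*(22/(-55) + 3/49) = -11*(22*(-1/55) + 3*(1/49)) = -11*(-⅖ + 3/49) = -11*(-83/245) = 913/245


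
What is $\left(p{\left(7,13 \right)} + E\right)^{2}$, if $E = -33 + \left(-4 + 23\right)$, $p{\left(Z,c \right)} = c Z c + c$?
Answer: $1397124$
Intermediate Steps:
$p{\left(Z,c \right)} = c + Z c^{2}$ ($p{\left(Z,c \right)} = Z c c + c = Z c^{2} + c = c + Z c^{2}$)
$E = -14$ ($E = -33 + 19 = -14$)
$\left(p{\left(7,13 \right)} + E\right)^{2} = \left(13 \left(1 + 7 \cdot 13\right) - 14\right)^{2} = \left(13 \left(1 + 91\right) - 14\right)^{2} = \left(13 \cdot 92 - 14\right)^{2} = \left(1196 - 14\right)^{2} = 1182^{2} = 1397124$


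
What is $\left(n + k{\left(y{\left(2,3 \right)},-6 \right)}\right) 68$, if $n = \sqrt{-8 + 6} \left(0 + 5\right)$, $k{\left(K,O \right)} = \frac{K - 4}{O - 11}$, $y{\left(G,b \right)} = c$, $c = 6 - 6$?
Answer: $16 + 340 i \sqrt{2} \approx 16.0 + 480.83 i$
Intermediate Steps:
$c = 0$ ($c = 6 - 6 = 0$)
$y{\left(G,b \right)} = 0$
$k{\left(K,O \right)} = \frac{-4 + K}{-11 + O}$
$n = 5 i \sqrt{2}$ ($n = \sqrt{-2} \cdot 5 = i \sqrt{2} \cdot 5 = 5 i \sqrt{2} \approx 7.0711 i$)
$\left(n + k{\left(y{\left(2,3 \right)},-6 \right)}\right) 68 = \left(5 i \sqrt{2} + \frac{-4 + 0}{-11 - 6}\right) 68 = \left(5 i \sqrt{2} + \frac{1}{-17} \left(-4\right)\right) 68 = \left(5 i \sqrt{2} - - \frac{4}{17}\right) 68 = \left(5 i \sqrt{2} + \frac{4}{17}\right) 68 = \left(\frac{4}{17} + 5 i \sqrt{2}\right) 68 = 16 + 340 i \sqrt{2}$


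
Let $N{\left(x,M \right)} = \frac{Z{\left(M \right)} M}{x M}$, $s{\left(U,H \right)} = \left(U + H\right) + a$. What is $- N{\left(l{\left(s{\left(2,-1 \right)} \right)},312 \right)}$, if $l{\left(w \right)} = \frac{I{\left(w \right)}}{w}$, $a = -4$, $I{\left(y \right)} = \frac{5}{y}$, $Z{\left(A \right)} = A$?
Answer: $- \frac{2808}{5} \approx -561.6$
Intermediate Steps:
$s{\left(U,H \right)} = -4 + H + U$ ($s{\left(U,H \right)} = \left(U + H\right) - 4 = \left(H + U\right) - 4 = -4 + H + U$)
$l{\left(w \right)} = \frac{5}{w^{2}}$ ($l{\left(w \right)} = \frac{5 \frac{1}{w}}{w} = \frac{5}{w^{2}}$)
$N{\left(x,M \right)} = \frac{M}{x}$ ($N{\left(x,M \right)} = \frac{M M}{x M} = \frac{M^{2}}{M x} = M^{2} \frac{1}{M x} = \frac{M}{x}$)
$- N{\left(l{\left(s{\left(2,-1 \right)} \right)},312 \right)} = - \frac{312}{5 \frac{1}{\left(-4 - 1 + 2\right)^{2}}} = - \frac{312}{5 \cdot \frac{1}{9}} = - \frac{312}{\frac{5}{9}} = - \frac{312 \cdot 9}{5} = \left(-1\right) \frac{2808}{5} = - \frac{2808}{5}$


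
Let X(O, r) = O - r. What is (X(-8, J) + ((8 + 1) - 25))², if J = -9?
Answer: 225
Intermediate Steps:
(X(-8, J) + ((8 + 1) - 25))² = ((-8 - 1*(-9)) + ((8 + 1) - 25))² = ((-8 + 9) + (9 - 25))² = (1 - 16)² = (-15)² = 225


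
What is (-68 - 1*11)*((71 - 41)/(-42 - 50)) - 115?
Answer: -4105/46 ≈ -89.239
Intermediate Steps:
(-68 - 1*11)*((71 - 41)/(-42 - 50)) - 115 = (-68 - 11)*(30/(-92)) - 115 = -2370*(-1)/92 - 115 = -79*(-15/46) - 115 = 1185/46 - 115 = -4105/46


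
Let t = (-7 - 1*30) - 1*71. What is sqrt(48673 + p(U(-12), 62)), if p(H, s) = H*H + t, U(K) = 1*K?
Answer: sqrt(48709) ≈ 220.70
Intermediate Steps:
U(K) = K
t = -108 (t = (-7 - 30) - 71 = -37 - 71 = -108)
p(H, s) = -108 + H**2 (p(H, s) = H*H - 108 = H**2 - 108 = -108 + H**2)
sqrt(48673 + p(U(-12), 62)) = sqrt(48673 + (-108 + (-12)**2)) = sqrt(48673 + (-108 + 144)) = sqrt(48673 + 36) = sqrt(48709)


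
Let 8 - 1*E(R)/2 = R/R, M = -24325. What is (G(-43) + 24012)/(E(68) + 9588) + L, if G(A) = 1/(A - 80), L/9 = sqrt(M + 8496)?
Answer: 2953475/1181046 + 9*I*sqrt(15829) ≈ 2.5007 + 1132.3*I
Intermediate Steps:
L = 9*I*sqrt(15829) (L = 9*sqrt(-24325 + 8496) = 9*sqrt(-15829) = 9*(I*sqrt(15829)) = 9*I*sqrt(15829) ≈ 1132.3*I)
G(A) = 1/(-80 + A)
E(R) = 14 (E(R) = 16 - 2*R/R = 16 - 2*1 = 16 - 2 = 14)
(G(-43) + 24012)/(E(68) + 9588) + L = (1/(-80 - 43) + 24012)/(14 + 9588) + 9*I*sqrt(15829) = (1/(-123) + 24012)/9602 + 9*I*sqrt(15829) = (-1/123 + 24012)*(1/9602) + 9*I*sqrt(15829) = (2953475/123)*(1/9602) + 9*I*sqrt(15829) = 2953475/1181046 + 9*I*sqrt(15829)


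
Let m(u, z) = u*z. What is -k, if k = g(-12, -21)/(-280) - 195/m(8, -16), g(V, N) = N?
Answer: -1023/640 ≈ -1.5984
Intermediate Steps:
k = 1023/640 (k = -21/(-280) - 195/(8*(-16)) = -21*(-1/280) - 195/(-128) = 3/40 - 195*(-1/128) = 3/40 + 195/128 = 1023/640 ≈ 1.5984)
-k = -1*1023/640 = -1023/640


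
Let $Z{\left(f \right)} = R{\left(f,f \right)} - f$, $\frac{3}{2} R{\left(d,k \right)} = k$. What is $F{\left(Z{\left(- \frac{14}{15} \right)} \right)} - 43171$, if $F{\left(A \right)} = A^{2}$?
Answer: $- \frac{87421079}{2025} \approx -43171.0$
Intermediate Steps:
$R{\left(d,k \right)} = \frac{2 k}{3}$
$Z{\left(f \right)} = - \frac{f}{3}$ ($Z{\left(f \right)} = \frac{2 f}{3} - f = - \frac{f}{3}$)
$F{\left(Z{\left(- \frac{14}{15} \right)} \right)} - 43171 = \left(- \frac{\left(-14\right) \frac{1}{15}}{3}\right)^{2} - 43171 = \left(\left(- \frac{1}{3}\right) \left(- \frac{14}{15}\right)\right)^{2} - 43171 = \left(\frac{14}{45}\right)^{2} - 43171 = \frac{196}{2025} - 43171 = - \frac{87421079}{2025}$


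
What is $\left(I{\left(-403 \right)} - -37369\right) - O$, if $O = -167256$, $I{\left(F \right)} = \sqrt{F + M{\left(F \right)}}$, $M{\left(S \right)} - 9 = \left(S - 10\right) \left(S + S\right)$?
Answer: $204625 + 2 \sqrt{83121} \approx 2.052 \cdot 10^{5}$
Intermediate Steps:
$M{\left(S \right)} = 9 + 2 S \left(-10 + S\right)$ ($M{\left(S \right)} = 9 + \left(S - 10\right) \left(S + S\right) = 9 + \left(-10 + S\right) 2 S = 9 + 2 S \left(-10 + S\right)$)
$I{\left(F \right)} = \sqrt{9 - 19 F + 2 F^{2}}$ ($I{\left(F \right)} = \sqrt{F + \left(9 - 20 F + 2 F^{2}\right)} = \sqrt{9 - 19 F + 2 F^{2}}$)
$\left(I{\left(-403 \right)} - -37369\right) - O = \left(\sqrt{9 - -7657 + 2 \left(-403\right)^{2}} - -37369\right) - -167256 = \left(\sqrt{9 + 7657 + 2 \cdot 162409} + 37369\right) + 167256 = \left(\sqrt{9 + 7657 + 324818} + 37369\right) + 167256 = \left(\sqrt{332484} + 37369\right) + 167256 = \left(2 \sqrt{83121} + 37369\right) + 167256 = \left(37369 + 2 \sqrt{83121}\right) + 167256 = 204625 + 2 \sqrt{83121}$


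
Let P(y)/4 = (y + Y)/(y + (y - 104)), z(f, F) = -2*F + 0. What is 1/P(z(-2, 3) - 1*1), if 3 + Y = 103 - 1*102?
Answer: 59/18 ≈ 3.2778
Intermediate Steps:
Y = -2 (Y = -3 + (103 - 1*102) = -3 + (103 - 102) = -3 + 1 = -2)
z(f, F) = -2*F
P(y) = 4*(-2 + y)/(-104 + 2*y) (P(y) = 4*((y - 2)/(y + (y - 104))) = 4*((-2 + y)/(y + (-104 + y))) = 4*((-2 + y)/(-104 + 2*y)) = 4*(-2 + y)/(-104 + 2*y))
1/P(z(-2, 3) - 1*1) = 1/(2*(-2 + (-2*3 - 1*1))/(-52 + (-2*3 - 1*1))) = 1/(2*(-2 + (-6 - 1))/(-52 + (-6 - 1))) = 1/(2*(-2 - 7)/(-52 - 7)) = 1/(2*(-9)/(-59)) = 1/(2*(-1/59)*(-9)) = 1/(18/59) = 59/18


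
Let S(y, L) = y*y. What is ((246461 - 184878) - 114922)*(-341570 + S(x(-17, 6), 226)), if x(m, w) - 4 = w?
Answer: 18213668330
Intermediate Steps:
x(m, w) = 4 + w
S(y, L) = y**2
((246461 - 184878) - 114922)*(-341570 + S(x(-17, 6), 226)) = ((246461 - 184878) - 114922)*(-341570 + (4 + 6)**2) = (61583 - 114922)*(-341570 + 10**2) = -53339*(-341570 + 100) = -53339*(-341470) = 18213668330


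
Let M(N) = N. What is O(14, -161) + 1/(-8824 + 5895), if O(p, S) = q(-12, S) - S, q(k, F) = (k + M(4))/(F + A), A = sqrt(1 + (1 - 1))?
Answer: 9434289/58580 ≈ 161.05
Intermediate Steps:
A = 1 (A = sqrt(1 + 0) = sqrt(1) = 1)
q(k, F) = (4 + k)/(1 + F) (q(k, F) = (k + 4)/(F + 1) = (4 + k)/(1 + F))
O(p, S) = -S - 8/(1 + S) (O(p, S) = (4 - 12)/(1 + S) - S = -8/(1 + S) - S = -S - 8/(1 + S))
O(14, -161) + 1/(-8824 + 5895) = (-8 - 1*(-161)*(1 - 161))/(1 - 161) + 1/(-8824 + 5895) = (-8 - 1*(-161)*(-160))/(-160) + 1/(-2929) = -(-8 - 25760)/160 - 1/2929 = -1/160*(-25768) - 1/2929 = 3221/20 - 1/2929 = 9434289/58580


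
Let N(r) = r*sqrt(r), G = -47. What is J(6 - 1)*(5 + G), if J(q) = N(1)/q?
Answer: -42/5 ≈ -8.4000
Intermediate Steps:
N(r) = r**(3/2)
J(q) = 1/q (J(q) = 1**(3/2)/q = 1/q)
J(6 - 1)*(5 + G) = (5 - 47)/(6 - 1) = -42/5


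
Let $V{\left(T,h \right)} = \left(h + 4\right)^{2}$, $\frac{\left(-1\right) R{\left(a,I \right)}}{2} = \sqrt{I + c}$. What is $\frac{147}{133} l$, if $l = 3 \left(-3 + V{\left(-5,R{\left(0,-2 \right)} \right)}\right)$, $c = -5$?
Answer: $- \frac{945}{19} - \frac{1008 i \sqrt{7}}{19} \approx -49.737 - 140.36 i$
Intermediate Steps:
$R{\left(a,I \right)} = - 2 \sqrt{-5 + I}$ ($R{\left(a,I \right)} = - 2 \sqrt{I - 5} = - 2 \sqrt{-5 + I}$)
$V{\left(T,h \right)} = \left(4 + h\right)^{2}$
$l = -9 + 3 \left(4 - 2 i \sqrt{7}\right)^{2}$ ($l = 3 \left(-3 + \left(4 - 2 \sqrt{-5 - 2}\right)^{2}\right) = 3 \left(-3 + \left(4 - 2 \sqrt{-7}\right)^{2}\right) = 3 \left(-3 + \left(4 - 2 i \sqrt{7}\right)^{2}\right) = -9 + 3 \left(4 - 2 i \sqrt{7}\right)^{2} \approx -45.0 - 127.0 i$)
$\frac{147}{133} l = \frac{147}{133} \left(-45 - 48 i \sqrt{7}\right) = 147 \cdot \frac{1}{133} \left(-45 - 48 i \sqrt{7}\right) = \frac{21 \left(-45 - 48 i \sqrt{7}\right)}{19} = - \frac{945}{19} - \frac{1008 i \sqrt{7}}{19}$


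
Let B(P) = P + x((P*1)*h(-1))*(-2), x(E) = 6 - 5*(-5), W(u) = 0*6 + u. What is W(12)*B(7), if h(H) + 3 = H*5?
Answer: -660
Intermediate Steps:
W(u) = u (W(u) = 0 + u = u)
h(H) = -3 + 5*H (h(H) = -3 + H*5 = -3 + 5*H)
x(E) = 31 (x(E) = 6 + 25 = 31)
B(P) = -62 + P (B(P) = P + 31*(-2) = P - 62 = -62 + P)
W(12)*B(7) = 12*(-62 + 7) = 12*(-55) = -660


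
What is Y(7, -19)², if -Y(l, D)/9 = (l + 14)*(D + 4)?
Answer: 8037225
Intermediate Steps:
Y(l, D) = -9*(4 + D)*(14 + l) (Y(l, D) = -9*(l + 14)*(D + 4) = -9*(14 + l)*(4 + D) = -9*(4 + D)*(14 + l))
Y(7, -19)² = (-504 - 126*(-19) - 36*7 - 9*(-19)*7)² = (-504 + 2394 - 252 + 1197)² = 2835² = 8037225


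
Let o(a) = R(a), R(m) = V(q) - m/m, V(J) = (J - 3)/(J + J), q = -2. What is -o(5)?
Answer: -¼ ≈ -0.25000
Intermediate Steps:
V(J) = (-3 + J)/(2*J) (V(J) = (-3 + J)/((2*J)) = (-3 + J)*(1/(2*J)) = (-3 + J)/(2*J))
R(m) = ¼ (R(m) = (½)*(-3 - 2)/(-2) - m/m = (½)*(-½)*(-5) - 1*1 = 5/4 - 1 = ¼)
o(a) = ¼
-o(5) = -1*¼ = -¼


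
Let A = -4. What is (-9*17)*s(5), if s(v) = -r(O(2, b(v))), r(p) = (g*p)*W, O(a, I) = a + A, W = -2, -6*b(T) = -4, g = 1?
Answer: 612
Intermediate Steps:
b(T) = ⅔ (b(T) = -⅙*(-4) = ⅔)
O(a, I) = -4 + a (O(a, I) = a - 4 = -4 + a)
r(p) = -2*p (r(p) = (1*p)*(-2) = p*(-2) = -2*p)
s(v) = -4 (s(v) = -(-2)*(-4 + 2) = -(-2)*(-2) = -1*4 = -4)
(-9*17)*s(5) = -9*17*(-4) = -153*(-4) = 612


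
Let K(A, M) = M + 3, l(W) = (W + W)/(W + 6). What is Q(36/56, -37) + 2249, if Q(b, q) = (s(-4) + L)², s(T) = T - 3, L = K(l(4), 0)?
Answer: 2265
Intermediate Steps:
l(W) = 2*W/(6 + W) (l(W) = (2*W)/(6 + W) = 2*W/(6 + W))
K(A, M) = 3 + M
L = 3 (L = 3 + 0 = 3)
s(T) = -3 + T
Q(b, q) = 16 (Q(b, q) = ((-3 - 4) + 3)² = (-7 + 3)² = (-4)² = 16)
Q(36/56, -37) + 2249 = 16 + 2249 = 2265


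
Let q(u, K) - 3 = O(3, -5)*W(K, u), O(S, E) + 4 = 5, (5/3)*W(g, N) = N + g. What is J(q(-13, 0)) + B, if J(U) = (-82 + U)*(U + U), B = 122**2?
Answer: 392932/25 ≈ 15717.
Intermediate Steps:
W(g, N) = 3*N/5 + 3*g/5 (W(g, N) = 3*(N + g)/5 = 3*N/5 + 3*g/5)
O(S, E) = 1 (O(S, E) = -4 + 5 = 1)
B = 14884
q(u, K) = 3 + 3*K/5 + 3*u/5 (q(u, K) = 3 + 1*(3*u/5 + 3*K/5) = 3 + 1*(3*K/5 + 3*u/5) = 3 + (3*K/5 + 3*u/5) = 3 + 3*K/5 + 3*u/5)
J(U) = 2*U*(-82 + U) (J(U) = (-82 + U)*(2*U) = 2*U*(-82 + U))
J(q(-13, 0)) + B = 2*(3 + (3/5)*0 + (3/5)*(-13))*(-82 + (3 + (3/5)*0 + (3/5)*(-13))) + 14884 = 2*(3 + 0 - 39/5)*(-82 + (3 + 0 - 39/5)) + 14884 = 2*(-24/5)*(-82 - 24/5) + 14884 = 2*(-24/5)*(-434/5) + 14884 = 20832/25 + 14884 = 392932/25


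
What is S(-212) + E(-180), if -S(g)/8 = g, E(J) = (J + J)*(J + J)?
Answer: 131296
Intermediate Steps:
E(J) = 4*J**2 (E(J) = (2*J)*(2*J) = 4*J**2)
S(g) = -8*g
S(-212) + E(-180) = -8*(-212) + 4*(-180)**2 = 1696 + 4*32400 = 1696 + 129600 = 131296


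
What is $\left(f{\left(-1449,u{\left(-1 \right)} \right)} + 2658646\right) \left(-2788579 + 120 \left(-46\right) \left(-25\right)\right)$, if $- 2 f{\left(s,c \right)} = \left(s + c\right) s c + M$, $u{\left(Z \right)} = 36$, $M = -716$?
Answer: $90636183125098$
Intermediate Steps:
$f{\left(s,c \right)} = 358 - \frac{c s \left(c + s\right)}{2}$ ($f{\left(s,c \right)} = - \frac{\left(s + c\right) s c - 716}{2} = - \frac{\left(c + s\right) s c - 716}{2} = - \frac{s \left(c + s\right) c - 716}{2} = - \frac{c s \left(c + s\right) - 716}{2} = - \frac{-716 + c s \left(c + s\right)}{2} = 358 - \frac{c s \left(c + s\right)}{2}$)
$\left(f{\left(-1449,u{\left(-1 \right)} \right)} + 2658646\right) \left(-2788579 + 120 \left(-46\right) \left(-25\right)\right) = \left(\left(358 - 18 \left(-1449\right)^{2} - - \frac{1449 \cdot 36^{2}}{2}\right) + 2658646\right) \left(-2788579 + 120 \left(-46\right) \left(-25\right)\right) = \left(\left(358 - 18 \cdot 2099601 - \left(- \frac{1449}{2}\right) 1296\right) + 2658646\right) \left(-2788579 - -138000\right) = \left(\left(358 - 37792818 + 938952\right) + 2658646\right) \left(-2788579 + 138000\right) = \left(-36853508 + 2658646\right) \left(-2650579\right) = \left(-34194862\right) \left(-2650579\right) = 90636183125098$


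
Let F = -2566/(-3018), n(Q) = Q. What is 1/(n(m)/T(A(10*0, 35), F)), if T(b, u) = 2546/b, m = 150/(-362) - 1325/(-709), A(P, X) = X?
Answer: 163362817/3266375 ≈ 50.013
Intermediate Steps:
m = 186650/128329 (m = 150*(-1/362) - 1325*(-1/709) = -75/181 + 1325/709 = 186650/128329 ≈ 1.4545)
F = 1283/1509 (F = -2566*(-1/3018) = 1283/1509 ≈ 0.85023)
1/(n(m)/T(A(10*0, 35), F)) = 1/(186650/(128329*((2546/35)))) = 1/(186650/(128329*((2546*(1/35))))) = 1/(186650/(128329*(2546/35))) = 1/((186650/128329)*(35/2546)) = 1/(3266375/163362817) = 163362817/3266375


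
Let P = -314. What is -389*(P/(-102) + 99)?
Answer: -2025134/51 ≈ -39709.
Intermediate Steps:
-389*(P/(-102) + 99) = -389*(-314/(-102) + 99) = -389*(-314*(-1/102) + 99) = -389*(157/51 + 99) = -389*5206/51 = -2025134/51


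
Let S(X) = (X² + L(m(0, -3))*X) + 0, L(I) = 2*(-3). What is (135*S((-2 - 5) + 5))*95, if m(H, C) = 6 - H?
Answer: 205200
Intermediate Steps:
L(I) = -6
S(X) = X² - 6*X (S(X) = (X² - 6*X) + 0 = X² - 6*X)
(135*S((-2 - 5) + 5))*95 = (135*(((-2 - 5) + 5)*(-6 + ((-2 - 5) + 5))))*95 = (135*((-7 + 5)*(-6 + (-7 + 5))))*95 = (135*(-2*(-6 - 2)))*95 = (135*(-2*(-8)))*95 = (135*16)*95 = 2160*95 = 205200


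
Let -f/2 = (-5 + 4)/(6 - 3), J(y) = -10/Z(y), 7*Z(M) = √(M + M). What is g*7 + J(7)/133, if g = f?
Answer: 14/3 - 5*√14/133 ≈ 4.5260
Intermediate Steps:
Z(M) = √2*√M/7 (Z(M) = √(M + M)/7 = √(2*M)/7 = (√2*√M)/7 = √2*√M/7)
J(y) = -35*√2/√y (J(y) = -10*7*√2/(2*√y) = -35*√2/√y)
f = ⅔ (f = -2*(-5 + 4)/(6 - 3) = -(-2)/3 = -2*(-⅓) = ⅔ ≈ 0.66667)
g = ⅔ ≈ 0.66667
g*7 + J(7)/133 = (⅔)*7 + (-35*√2/√7)/133 = 14/3 + (-35*√2*√7/7)/133 = 14/3 + (-5*√14)/133 = 14/3 - 5*√14/133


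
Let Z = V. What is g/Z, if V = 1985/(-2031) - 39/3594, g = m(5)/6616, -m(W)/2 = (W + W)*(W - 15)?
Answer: -60828450/1988466091 ≈ -0.030591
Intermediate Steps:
m(W) = -4*W*(-15 + W) (m(W) = -2*(W + W)*(W - 15) = -2*2*W*(-15 + W) = -4*W*(-15 + W))
g = 25/827 (g = (4*5*(15 - 1*5))/6616 = (4*5*(15 - 5))*(1/6616) = (4*5*10)*(1/6616) = 200*(1/6616) = 25/827 ≈ 0.030230)
V = -2404433/2433138 (V = 1985*(-1/2031) - 39*1/3594 = -1985/2031 - 13/1198 = -2404433/2433138 ≈ -0.98820)
Z = -2404433/2433138 ≈ -0.98820
g/Z = 25/(827*(-2404433/2433138)) = (25/827)*(-2433138/2404433) = -60828450/1988466091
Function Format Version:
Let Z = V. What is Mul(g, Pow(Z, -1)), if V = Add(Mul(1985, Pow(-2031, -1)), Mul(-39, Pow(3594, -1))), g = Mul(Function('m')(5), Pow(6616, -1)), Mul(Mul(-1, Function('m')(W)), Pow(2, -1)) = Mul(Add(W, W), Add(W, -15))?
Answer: Rational(-60828450, 1988466091) ≈ -0.030591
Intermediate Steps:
Function('m')(W) = Mul(-4, W, Add(-15, W)) (Function('m')(W) = Mul(-2, Mul(Add(W, W), Add(W, -15))) = Mul(-2, Mul(Mul(2, W), Add(-15, W))) = Mul(-2, Mul(2, W, Add(-15, W))) = Mul(-4, W, Add(-15, W)))
g = Rational(25, 827) (g = Mul(Mul(4, 5, Add(15, Mul(-1, 5))), Pow(6616, -1)) = Mul(Mul(4, 5, Add(15, -5)), Rational(1, 6616)) = Mul(Mul(4, 5, 10), Rational(1, 6616)) = Mul(200, Rational(1, 6616)) = Rational(25, 827) ≈ 0.030230)
V = Rational(-2404433, 2433138) (V = Add(Mul(1985, Rational(-1, 2031)), Mul(-39, Rational(1, 3594))) = Add(Rational(-1985, 2031), Rational(-13, 1198)) = Rational(-2404433, 2433138) ≈ -0.98820)
Z = Rational(-2404433, 2433138) ≈ -0.98820
Mul(g, Pow(Z, -1)) = Mul(Rational(25, 827), Pow(Rational(-2404433, 2433138), -1)) = Mul(Rational(25, 827), Rational(-2433138, 2404433)) = Rational(-60828450, 1988466091)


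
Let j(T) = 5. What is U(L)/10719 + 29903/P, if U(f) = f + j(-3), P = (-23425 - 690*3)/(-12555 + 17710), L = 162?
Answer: -330465843434/54656181 ≈ -6046.3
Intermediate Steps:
P = -5099/1031 (P = (-23425 - 2070)/5155 = -25495*1/5155 = -5099/1031 ≈ -4.9457)
U(f) = 5 + f (U(f) = f + 5 = 5 + f)
U(L)/10719 + 29903/P = (5 + 162)/10719 + 29903/(-5099/1031) = 167*(1/10719) + 29903*(-1031/5099) = 167/10719 - 30829993/5099 = -330465843434/54656181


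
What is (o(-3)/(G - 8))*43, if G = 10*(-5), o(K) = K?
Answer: 129/58 ≈ 2.2241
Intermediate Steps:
G = -50
(o(-3)/(G - 8))*43 = -3/(-50 - 8)*43 = -3/(-58)*43 = -3*(-1/58)*43 = (3/58)*43 = 129/58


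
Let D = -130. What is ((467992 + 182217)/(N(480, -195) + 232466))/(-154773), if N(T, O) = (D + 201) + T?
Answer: -22421/1243611729 ≈ -1.8029e-5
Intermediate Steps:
N(T, O) = 71 + T (N(T, O) = (-130 + 201) + T = 71 + T)
((467992 + 182217)/(N(480, -195) + 232466))/(-154773) = ((467992 + 182217)/((71 + 480) + 232466))/(-154773) = (650209/(551 + 232466))*(-1/154773) = (650209/233017)*(-1/154773) = -22421/1243611729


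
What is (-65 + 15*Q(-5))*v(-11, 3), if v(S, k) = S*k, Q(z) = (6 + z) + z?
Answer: 4125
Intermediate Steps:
Q(z) = 6 + 2*z
(-65 + 15*Q(-5))*v(-11, 3) = (-65 + 15*(6 + 2*(-5)))*(-11*3) = (-65 + 15*(6 - 10))*(-33) = (-65 + 15*(-4))*(-33) = (-65 - 60)*(-33) = -125*(-33) = 4125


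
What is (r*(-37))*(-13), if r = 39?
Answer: 18759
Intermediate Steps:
(r*(-37))*(-13) = (39*(-37))*(-13) = -1443*(-13) = 18759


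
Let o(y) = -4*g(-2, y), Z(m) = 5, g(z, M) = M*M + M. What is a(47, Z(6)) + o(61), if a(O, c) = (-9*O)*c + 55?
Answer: -17188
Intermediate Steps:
g(z, M) = M + M² (g(z, M) = M² + M = M + M²)
a(O, c) = 55 - 9*O*c (a(O, c) = -9*O*c + 55 = 55 - 9*O*c)
o(y) = -4*y*(1 + y)
a(47, Z(6)) + o(61) = (55 - 9*47*5) - 4*61*(1 + 61) = (55 - 2115) - 4*61*62 = -2060 - 15128 = -17188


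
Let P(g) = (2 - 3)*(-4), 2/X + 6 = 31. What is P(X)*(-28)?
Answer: -112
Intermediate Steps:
X = 2/25 (X = 2/(-6 + 31) = 2/25 ≈ 0.080000)
P(g) = 4 (P(g) = -1*(-4) = 4)
P(X)*(-28) = 4*(-28) = -112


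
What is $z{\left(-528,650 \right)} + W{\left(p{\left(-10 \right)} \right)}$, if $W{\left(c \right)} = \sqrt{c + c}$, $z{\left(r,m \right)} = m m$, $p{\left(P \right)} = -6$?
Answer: $422500 + 2 i \sqrt{3} \approx 4.225 \cdot 10^{5} + 3.4641 i$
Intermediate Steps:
$z{\left(r,m \right)} = m^{2}$
$W{\left(c \right)} = \sqrt{2} \sqrt{c}$ ($W{\left(c \right)} = \sqrt{2 c} = \sqrt{2} \sqrt{c}$)
$z{\left(-528,650 \right)} + W{\left(p{\left(-10 \right)} \right)} = 650^{2} + \sqrt{2} \sqrt{-6} = 422500 + \sqrt{2} i \sqrt{6} = 422500 + 2 i \sqrt{3}$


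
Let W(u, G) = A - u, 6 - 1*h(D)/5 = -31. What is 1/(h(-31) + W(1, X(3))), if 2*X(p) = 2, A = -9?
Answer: 1/175 ≈ 0.0057143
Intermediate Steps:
X(p) = 1 (X(p) = (½)*2 = 1)
h(D) = 185 (h(D) = 30 - 5*(-31) = 30 + 155 = 185)
W(u, G) = -9 - u
1/(h(-31) + W(1, X(3))) = 1/(185 + (-9 - 1*1)) = 1/(185 + (-9 - 1)) = 1/(185 - 10) = 1/175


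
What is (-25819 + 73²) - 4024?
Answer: -24514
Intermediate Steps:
(-25819 + 73²) - 4024 = (-25819 + 5329) - 4024 = -20490 - 4024 = -24514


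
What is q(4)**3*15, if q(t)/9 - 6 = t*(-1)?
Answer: 87480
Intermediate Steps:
q(t) = 54 - 9*t (q(t) = 54 + 9*(t*(-1)) = 54 + 9*(-t) = 54 - 9*t)
q(4)**3*15 = (54 - 9*4)**3*15 = (54 - 36)**3*15 = 18**3*15 = 5832*15 = 87480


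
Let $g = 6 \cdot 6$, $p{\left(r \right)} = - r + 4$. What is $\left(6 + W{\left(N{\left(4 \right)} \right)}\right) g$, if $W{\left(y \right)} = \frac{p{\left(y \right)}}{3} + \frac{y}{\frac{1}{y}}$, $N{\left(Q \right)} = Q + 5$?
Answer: $3072$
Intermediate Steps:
$N{\left(Q \right)} = 5 + Q$
$p{\left(r \right)} = 4 - r$
$W{\left(y \right)} = \frac{4}{3} + y^{2} - \frac{y}{3}$ ($W{\left(y \right)} = \frac{4 - y}{3} + \frac{y}{\frac{1}{y}} = \left(4 - y\right) \frac{1}{3} + y y = \left(\frac{4}{3} - \frac{y}{3}\right) + y^{2} = \frac{4}{3} + y^{2} - \frac{y}{3}$)
$g = 36$
$\left(6 + W{\left(N{\left(4 \right)} \right)}\right) g = \left(6 + \left(\frac{4}{3} + \left(5 + 4\right)^{2} - \frac{5 + 4}{3}\right)\right) 36 = \left(6 + \left(\frac{4}{3} + 9^{2} - 3\right)\right) 36 = \left(6 + \left(\frac{4}{3} + 81 - 3\right)\right) 36 = \left(6 + \frac{238}{3}\right) 36 = \frac{256}{3} \cdot 36 = 3072$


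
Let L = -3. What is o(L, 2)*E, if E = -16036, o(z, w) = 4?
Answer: -64144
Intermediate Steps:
o(L, 2)*E = 4*(-16036) = -64144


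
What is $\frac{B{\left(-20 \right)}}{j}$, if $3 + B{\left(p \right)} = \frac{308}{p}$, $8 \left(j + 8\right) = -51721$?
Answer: $\frac{736}{258925} \approx 0.0028425$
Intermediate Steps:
$j = - \frac{51785}{8}$ ($j = -8 + \frac{1}{8} \left(-51721\right) = -8 - \frac{51721}{8} = - \frac{51785}{8} \approx -6473.1$)
$B{\left(p \right)} = -3 + \frac{308}{p}$
$\frac{B{\left(-20 \right)}}{j} = \frac{-3 + \frac{308}{-20}}{- \frac{51785}{8}} = \left(-3 + 308 \left(- \frac{1}{20}\right)\right) \left(- \frac{8}{51785}\right) = \left(-3 - \frac{77}{5}\right) \left(- \frac{8}{51785}\right) = \left(- \frac{92}{5}\right) \left(- \frac{8}{51785}\right) = \frac{736}{258925}$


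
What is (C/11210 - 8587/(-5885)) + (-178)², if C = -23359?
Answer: 418035840791/13194170 ≈ 31683.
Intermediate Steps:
(C/11210 - 8587/(-5885)) + (-178)² = (-23359/11210 - 8587/(-5885)) + (-178)² = (-23359*1/11210 - 8587*(-1/5885)) + 31684 = (-23359/11210 + 8587/5885) + 31684 = -8241489/13194170 + 31684 = 418035840791/13194170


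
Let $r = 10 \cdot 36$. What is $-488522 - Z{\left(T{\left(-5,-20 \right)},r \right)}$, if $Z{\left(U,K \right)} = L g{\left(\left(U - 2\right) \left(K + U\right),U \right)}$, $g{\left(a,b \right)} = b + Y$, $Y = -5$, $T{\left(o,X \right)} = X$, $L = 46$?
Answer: $-487372$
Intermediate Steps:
$r = 360$
$g{\left(a,b \right)} = -5 + b$ ($g{\left(a,b \right)} = b - 5 = -5 + b$)
$Z{\left(U,K \right)} = -230 + 46 U$ ($Z{\left(U,K \right)} = 46 \left(-5 + U\right) = -230 + 46 U$)
$-488522 - Z{\left(T{\left(-5,-20 \right)},r \right)} = -488522 - \left(-230 + 46 \left(-20\right)\right) = -488522 - \left(-230 - 920\right) = -488522 - -1150 = -488522 + 1150 = -487372$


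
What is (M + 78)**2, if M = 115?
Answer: 37249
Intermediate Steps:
(M + 78)**2 = (115 + 78)**2 = 193**2 = 37249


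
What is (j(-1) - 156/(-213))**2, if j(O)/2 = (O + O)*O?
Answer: 112896/5041 ≈ 22.396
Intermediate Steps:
j(O) = 4*O**2 (j(O) = 2*((O + O)*O) = 2*((2*O)*O) = 2*(2*O**2) = 4*O**2)
(j(-1) - 156/(-213))**2 = (4*(-1)**2 - 156/(-213))**2 = (4*1 - 156*(-1/213))**2 = (4 + 52/71)**2 = (336/71)**2 = 112896/5041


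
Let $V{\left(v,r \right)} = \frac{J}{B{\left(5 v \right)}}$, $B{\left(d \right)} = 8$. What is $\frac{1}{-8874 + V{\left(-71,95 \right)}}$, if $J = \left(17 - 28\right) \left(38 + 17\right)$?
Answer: $- \frac{8}{71597} \approx -0.00011174$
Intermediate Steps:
$J = -605$ ($J = \left(-11\right) 55 = -605$)
$V{\left(v,r \right)} = - \frac{605}{8}$
$\frac{1}{-8874 + V{\left(-71,95 \right)}} = \frac{1}{-8874 - \frac{605}{8}} = \frac{1}{- \frac{71597}{8}} = - \frac{8}{71597}$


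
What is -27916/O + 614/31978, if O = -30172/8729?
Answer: 974047255100/120605027 ≈ 8076.3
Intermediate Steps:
O = -30172/8729 (O = -30172*1/8729 = -30172/8729 ≈ -3.4565)
-27916/O + 614/31978 = -27916/(-30172/8729) + 614/31978 = -27916*(-8729/30172) + 614*(1/31978) = 60919691/7543 + 307/15989 = 974047255100/120605027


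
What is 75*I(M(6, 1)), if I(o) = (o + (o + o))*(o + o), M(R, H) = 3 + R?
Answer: 36450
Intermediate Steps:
I(o) = 6*o**2 (I(o) = (o + 2*o)*(2*o) = (3*o)*(2*o) = 6*o**2)
75*I(M(6, 1)) = 75*(6*(3 + 6)**2) = 75*(6*9**2) = 75*(6*81) = 75*486 = 36450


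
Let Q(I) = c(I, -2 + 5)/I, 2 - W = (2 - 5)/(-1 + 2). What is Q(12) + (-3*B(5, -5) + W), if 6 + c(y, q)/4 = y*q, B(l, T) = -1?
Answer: 18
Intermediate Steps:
c(y, q) = -24 + 4*q*y (c(y, q) = -24 + 4*(y*q) = -24 + 4*(q*y) = -24 + 4*q*y)
W = 5 (W = 2 - (2 - 5)/(-1 + 2) = 2 - (-3)/1 = 2 - (-3) = 2 - 1*(-3) = 2 + 3 = 5)
Q(I) = (-24 + 12*I)/I (Q(I) = (-24 + 4*(-2 + 5)*I)/I = (-24 + 4*3*I)/I = (-24 + 12*I)/I)
Q(12) + (-3*B(5, -5) + W) = (12 - 24/12) + (-3*(-1) + 5) = (12 - 24*1/12) + (3 + 5) = (12 - 2) + 8 = 10 + 8 = 18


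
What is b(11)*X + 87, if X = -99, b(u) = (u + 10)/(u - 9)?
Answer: -1905/2 ≈ -952.50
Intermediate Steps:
b(u) = (10 + u)/(-9 + u)
b(11)*X + 87 = ((10 + 11)/(-9 + 11))*(-99) + 87 = (21/2)*(-99) + 87 = -2079/2 + 87 = -1905/2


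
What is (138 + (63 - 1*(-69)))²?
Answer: 72900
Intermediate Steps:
(138 + (63 - 1*(-69)))² = (138 + (63 + 69))² = (138 + 132)² = 270² = 72900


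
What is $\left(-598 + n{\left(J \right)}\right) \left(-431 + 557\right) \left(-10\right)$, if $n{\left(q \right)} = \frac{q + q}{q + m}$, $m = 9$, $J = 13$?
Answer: $\frac{8271900}{11} \approx 7.5199 \cdot 10^{5}$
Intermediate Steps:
$n{\left(q \right)} = \frac{2 q}{9 + q}$ ($n{\left(q \right)} = \frac{q + q}{q + 9} = \frac{2 q}{9 + q}$)
$\left(-598 + n{\left(J \right)}\right) \left(-431 + 557\right) \left(-10\right) = \left(-598 + 2 \cdot 13 \frac{1}{9 + 13}\right) \left(-431 + 557\right) \left(-10\right) = \left(-598 + 2 \cdot 13 \cdot \frac{1}{22}\right) 126 \left(-10\right) = \left(-598 + \frac{13}{11}\right) 126 \left(-10\right) = \left(- \frac{6565}{11}\right) 126 \left(-10\right) = \left(- \frac{827190}{11}\right) \left(-10\right) = \frac{8271900}{11}$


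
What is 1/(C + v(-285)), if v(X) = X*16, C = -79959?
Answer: -1/84519 ≈ -1.1832e-5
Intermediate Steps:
v(X) = 16*X
1/(C + v(-285)) = 1/(-79959 + 16*(-285)) = 1/(-79959 - 4560) = 1/(-84519) = -1/84519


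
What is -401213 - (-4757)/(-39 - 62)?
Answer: -40527270/101 ≈ -4.0126e+5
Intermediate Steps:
-401213 - (-4757)/(-39 - 62) = -401213 - (-4757)/(-101) = -401213 - (-1)*(-4757)/101 = -401213 - 1*4757/101 = -401213 - 4757/101 = -40527270/101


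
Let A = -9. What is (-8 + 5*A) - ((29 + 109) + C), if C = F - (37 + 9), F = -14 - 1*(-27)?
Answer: -158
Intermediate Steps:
F = 13 (F = -14 + 27 = 13)
C = -33 (C = 13 - (37 + 9) = 13 - 1*46 = 13 - 46 = -33)
(-8 + 5*A) - ((29 + 109) + C) = (-8 + 5*(-9)) - ((29 + 109) - 33) = (-8 - 45) - (138 - 33) = -53 - 1*105 = -53 - 105 = -158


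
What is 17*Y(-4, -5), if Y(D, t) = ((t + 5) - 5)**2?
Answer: 425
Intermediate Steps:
Y(D, t) = t**2 (Y(D, t) = ((5 + t) - 5)**2 = t**2)
17*Y(-4, -5) = 17*(-5)**2 = 17*25 = 425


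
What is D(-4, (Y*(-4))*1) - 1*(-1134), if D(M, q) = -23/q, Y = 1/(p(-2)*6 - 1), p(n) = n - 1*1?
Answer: 4099/4 ≈ 1024.8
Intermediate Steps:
p(n) = -1 + n (p(n) = n - 1 = -1 + n)
Y = -1/19 (Y = 1/((-1 - 2)*6 - 1) = 1/(-3*6 - 1) = 1/(-18 - 1) = 1/(-19) = -1/19 ≈ -0.052632)
D(-4, (Y*(-4))*1) - 1*(-1134) = -23/(-1/19*(-4)*1) - 1*(-1134) = -23/((4/19)*1) + 1134 = -23/4/19 + 1134 = -23*19/4 + 1134 = -437/4 + 1134 = 4099/4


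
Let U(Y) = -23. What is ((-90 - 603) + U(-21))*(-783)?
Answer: 560628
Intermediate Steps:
((-90 - 603) + U(-21))*(-783) = ((-90 - 603) - 23)*(-783) = (-693 - 23)*(-783) = -716*(-783) = 560628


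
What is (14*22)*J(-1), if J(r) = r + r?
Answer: -616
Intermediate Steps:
J(r) = 2*r
(14*22)*J(-1) = (14*22)*(2*(-1)) = 308*(-2) = -616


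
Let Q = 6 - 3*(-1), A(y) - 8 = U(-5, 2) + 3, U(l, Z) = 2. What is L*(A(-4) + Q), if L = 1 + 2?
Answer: 66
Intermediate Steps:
A(y) = 13 (A(y) = 8 + (2 + 3) = 8 + 5 = 13)
Q = 9 (Q = 6 + 3 = 9)
L = 3
L*(A(-4) + Q) = 3*(13 + 9) = 3*22 = 66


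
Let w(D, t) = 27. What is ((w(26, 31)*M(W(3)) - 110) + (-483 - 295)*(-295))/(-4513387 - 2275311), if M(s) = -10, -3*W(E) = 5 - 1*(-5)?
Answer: -114565/3394349 ≈ -0.033752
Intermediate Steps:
W(E) = -10/3 (W(E) = -(5 - 1*(-5))/3 = -(5 + 5)/3 = -1/3*10 = -10/3)
((w(26, 31)*M(W(3)) - 110) + (-483 - 295)*(-295))/(-4513387 - 2275311) = ((27*(-10) - 110) + (-483 - 295)*(-295))/(-4513387 - 2275311) = ((-270 - 110) - 778*(-295))/(-6788698) = (-380 + 229510)*(-1/6788698) = 229130*(-1/6788698) = -114565/3394349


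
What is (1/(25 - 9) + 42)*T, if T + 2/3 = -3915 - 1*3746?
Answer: -15468905/48 ≈ -3.2227e+5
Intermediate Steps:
T = -22985/3 (T = -⅔ + (-3915 - 1*3746) = -⅔ + (-3915 - 3746) = -⅔ - 7661 = -22985/3 ≈ -7661.7)
(1/(25 - 9) + 42)*T = (1/(25 - 9) + 42)*(-22985/3) = (1/16 + 42)*(-22985/3) = (673/16)*(-22985/3) = -15468905/48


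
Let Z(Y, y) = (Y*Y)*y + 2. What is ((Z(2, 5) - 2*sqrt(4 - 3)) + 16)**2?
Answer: 1296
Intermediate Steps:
Z(Y, y) = 2 + y*Y**2 (Z(Y, y) = Y**2*y + 2 = y*Y**2 + 2 = 2 + y*Y**2)
((Z(2, 5) - 2*sqrt(4 - 3)) + 16)**2 = (((2 + 5*2**2) - 2*sqrt(4 - 3)) + 16)**2 = (((2 + 5*4) - 2*sqrt(1)) + 16)**2 = (((2 + 20) - 2*1) + 16)**2 = ((22 - 2) + 16)**2 = (20 + 16)**2 = 36**2 = 1296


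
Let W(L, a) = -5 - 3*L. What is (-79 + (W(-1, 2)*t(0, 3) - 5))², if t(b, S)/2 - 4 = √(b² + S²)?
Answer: 12544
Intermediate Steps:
t(b, S) = 8 + 2*√(S² + b²) (t(b, S) = 8 + 2*√(b² + S²) = 8 + 2*√(S² + b²))
(-79 + (W(-1, 2)*t(0, 3) - 5))² = (-79 + ((-5 - 3*(-1))*(8 + 2*√(3² + 0²)) - 5))² = (-79 + ((-5 + 3)*(8 + 2*√(9 + 0)) - 5))² = (-79 + (-2*(8 + 2*√9) - 5))² = (-79 + (-2*(8 + 2*3) - 5))² = (-79 + (-2*(8 + 6) - 5))² = (-79 + (-2*14 - 5))² = (-79 + (-28 - 5))² = (-79 - 33)² = (-112)² = 12544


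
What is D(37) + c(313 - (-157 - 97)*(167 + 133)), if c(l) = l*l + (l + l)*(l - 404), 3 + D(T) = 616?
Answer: 17500895616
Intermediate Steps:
D(T) = 613 (D(T) = -3 + 616 = 613)
c(l) = l² + 2*l*(-404 + l) (c(l) = l² + (2*l)*(-404 + l) = l² + 2*l*(-404 + l))
D(37) + c(313 - (-157 - 97)*(167 + 133)) = 613 + (313 - (-157 - 97)*(167 + 133))*(-808 + 3*(313 - (-157 - 97)*(167 + 133))) = 613 + (313 - (-254)*300)*(-808 + 3*(313 - (-254)*300)) = 613 + (313 - 1*(-76200))*(-808 + 3*(313 - 1*(-76200))) = 613 + (313 + 76200)*(-808 + 3*(313 + 76200)) = 613 + 76513*(-808 + 3*76513) = 613 + 76513*(-808 + 229539) = 613 + 76513*228731 = 613 + 17500895003 = 17500895616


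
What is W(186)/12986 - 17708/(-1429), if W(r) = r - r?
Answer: 17708/1429 ≈ 12.392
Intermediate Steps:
W(r) = 0
W(186)/12986 - 17708/(-1429) = 0/12986 - 17708/(-1429) = 0*(1/12986) - 17708*(-1/1429) = 0 + 17708/1429 = 17708/1429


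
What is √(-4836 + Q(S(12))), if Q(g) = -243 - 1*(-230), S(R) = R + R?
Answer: I*√4849 ≈ 69.635*I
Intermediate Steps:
S(R) = 2*R
Q(g) = -13 (Q(g) = -243 + 230 = -13)
√(-4836 + Q(S(12))) = √(-4836 - 13) = √(-4849) = I*√4849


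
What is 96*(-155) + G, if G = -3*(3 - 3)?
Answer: -14880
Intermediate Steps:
G = 0 (G = -3*0 = 0)
96*(-155) + G = 96*(-155) + 0 = -14880 + 0 = -14880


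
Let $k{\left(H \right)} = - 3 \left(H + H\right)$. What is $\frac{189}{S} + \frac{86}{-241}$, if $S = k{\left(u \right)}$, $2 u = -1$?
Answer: $\frac{15097}{241} \approx 62.643$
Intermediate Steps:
$u = - \frac{1}{2}$ ($u = \frac{1}{2} \left(-1\right) = - \frac{1}{2} \approx -0.5$)
$k{\left(H \right)} = - 6 H$ ($k{\left(H \right)} = - 3 \cdot 2 H = - 6 H$)
$S = 3$ ($S = \left(-6\right) \left(- \frac{1}{2}\right) = 3$)
$\frac{189}{S} + \frac{86}{-241} = \frac{189}{3} + \frac{86}{-241} = 189 \cdot \frac{1}{3} + 86 \left(- \frac{1}{241}\right) = 63 - \frac{86}{241} = \frac{15097}{241}$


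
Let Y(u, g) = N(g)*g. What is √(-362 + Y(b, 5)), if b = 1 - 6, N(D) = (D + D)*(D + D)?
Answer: √138 ≈ 11.747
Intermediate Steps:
N(D) = 4*D² (N(D) = (2*D)*(2*D) = 4*D²)
b = -5
Y(u, g) = 4*g³ (Y(u, g) = (4*g²)*g = 4*g³)
√(-362 + Y(b, 5)) = √(-362 + 4*5³) = √(-362 + 4*125) = √(-362 + 500) = √138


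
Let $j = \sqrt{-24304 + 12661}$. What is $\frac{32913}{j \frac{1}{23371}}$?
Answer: $- \frac{256403241 i \sqrt{11643}}{3881} \approx - 7.1287 \cdot 10^{6} i$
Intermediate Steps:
$j = i \sqrt{11643}$ ($j = \sqrt{-11643} = i \sqrt{11643} \approx 107.9 i$)
$\frac{32913}{j \frac{1}{23371}} = \frac{32913}{i \sqrt{11643} \cdot \frac{1}{23371}} = \frac{32913}{\frac{1}{23371} i \sqrt{11643}} = 32913 \left(- \frac{23371 i \sqrt{11643}}{11643}\right) = - \frac{256403241 i \sqrt{11643}}{3881}$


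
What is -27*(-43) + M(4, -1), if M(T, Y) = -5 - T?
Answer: 1152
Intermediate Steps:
-27*(-43) + M(4, -1) = -27*(-43) + (-5 - 1*4) = 1161 + (-5 - 4) = 1161 - 9 = 1152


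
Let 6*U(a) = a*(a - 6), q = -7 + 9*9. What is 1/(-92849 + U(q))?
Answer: -3/276031 ≈ -1.0868e-5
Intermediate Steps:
q = 74 (q = -7 + 81 = 74)
U(a) = a*(-6 + a)/6 (U(a) = (a*(a - 6))/6 = (a*(-6 + a))/6 = a*(-6 + a)/6)
1/(-92849 + U(q)) = 1/(-92849 + (1/6)*74*(-6 + 74)) = 1/(-92849 + (1/6)*74*68) = 1/(-92849 + 2516/3) = 1/(-276031/3) = -3/276031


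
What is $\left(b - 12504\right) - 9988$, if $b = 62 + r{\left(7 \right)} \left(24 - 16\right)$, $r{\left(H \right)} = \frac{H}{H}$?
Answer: $-22422$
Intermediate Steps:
$r{\left(H \right)} = 1$
$b = 70$ ($b = 62 + 1 \left(24 - 16\right) = 62 + 1 \cdot 8 = 62 + 8 = 70$)
$\left(b - 12504\right) - 9988 = \left(70 - 12504\right) - 9988 = -12434 - 9988 = -22422$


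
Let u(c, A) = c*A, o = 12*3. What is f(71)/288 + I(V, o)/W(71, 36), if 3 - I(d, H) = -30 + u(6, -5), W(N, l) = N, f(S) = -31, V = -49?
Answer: 15943/20448 ≈ 0.77969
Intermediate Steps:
o = 36
u(c, A) = A*c
I(d, H) = 63 (I(d, H) = 3 - (-30 - 5*6) = 3 - (-30 - 30) = 3 - 1*(-60) = 3 + 60 = 63)
f(71)/288 + I(V, o)/W(71, 36) = -31/288 + 63/71 = 15943/20448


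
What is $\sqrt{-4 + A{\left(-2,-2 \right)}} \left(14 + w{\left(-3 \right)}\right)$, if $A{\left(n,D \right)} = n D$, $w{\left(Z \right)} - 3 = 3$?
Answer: $0$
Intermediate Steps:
$w{\left(Z \right)} = 6$ ($w{\left(Z \right)} = 3 + 3 = 6$)
$A{\left(n,D \right)} = D n$
$\sqrt{-4 + A{\left(-2,-2 \right)}} \left(14 + w{\left(-3 \right)}\right) = \sqrt{-4 - -4} \left(14 + 6\right) = \sqrt{-4 + 4} \cdot 20 = \sqrt{0} \cdot 20 = 0 \cdot 20 = 0$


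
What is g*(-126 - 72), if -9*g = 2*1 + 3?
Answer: 110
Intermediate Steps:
g = -5/9 (g = -(2*1 + 3)/9 = -(2 + 3)/9 = -⅑*5 = -5/9 ≈ -0.55556)
g*(-126 - 72) = -5*(-126 - 72)/9 = -5/9*(-198) = 110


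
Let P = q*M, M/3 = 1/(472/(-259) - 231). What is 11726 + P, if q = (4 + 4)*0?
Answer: 11726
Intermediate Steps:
M = -777/60301 (M = 3/(472/(-259) - 231) = 3/(472*(-1/259) - 231) = 3/(-472/259 - 231) = 3/(-60301/259) = 3*(-259/60301) = -777/60301 ≈ -0.012885)
q = 0 (q = 8*0 = 0)
P = 0 (P = 0*(-777/60301) = 0)
11726 + P = 11726 + 0 = 11726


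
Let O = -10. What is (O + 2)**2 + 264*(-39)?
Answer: -10232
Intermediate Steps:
(O + 2)**2 + 264*(-39) = (-10 + 2)**2 + 264*(-39) = (-8)**2 - 10296 = 64 - 10296 = -10232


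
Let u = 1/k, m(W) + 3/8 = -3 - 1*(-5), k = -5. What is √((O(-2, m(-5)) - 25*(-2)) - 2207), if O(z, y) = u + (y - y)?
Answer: I*√53930/5 ≈ 46.446*I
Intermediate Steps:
m(W) = 13/8 (m(W) = -3/8 + (-3 - 1*(-5)) = -3/8 + (-3 + 5) = -3/8 + 2 = 13/8)
u = -⅕ (u = 1/(-5) = -⅕ ≈ -0.20000)
O(z, y) = -⅕ (O(z, y) = -⅕ + (y - y) = -⅕ + 0 = -⅕)
√((O(-2, m(-5)) - 25*(-2)) - 2207) = √((-⅕ - 25*(-2)) - 2207) = √((-⅕ + 50) - 2207) = √(249/5 - 2207) = √(-10786/5) = I*√53930/5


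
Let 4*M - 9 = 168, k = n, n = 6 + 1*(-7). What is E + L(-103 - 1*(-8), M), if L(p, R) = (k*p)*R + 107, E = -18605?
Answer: -57177/4 ≈ -14294.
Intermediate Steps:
n = -1 (n = 6 - 7 = -1)
k = -1
M = 177/4 (M = 9/4 + (¼)*168 = 9/4 + 42 = 177/4 ≈ 44.250)
L(p, R) = 107 - R*p (L(p, R) = (-p)*R + 107 = -R*p + 107 = 107 - R*p)
E + L(-103 - 1*(-8), M) = -18605 + (107 - 1*177/4*(-103 - 1*(-8))) = -18605 + (107 - 1*177/4*(-103 + 8)) = -18605 + (107 - 1*177/4*(-95)) = -18605 + (107 + 16815/4) = -18605 + 17243/4 = -57177/4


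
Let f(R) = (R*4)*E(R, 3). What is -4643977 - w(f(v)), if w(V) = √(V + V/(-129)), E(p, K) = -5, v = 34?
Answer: -4643977 - 32*I*√10965/129 ≈ -4.644e+6 - 25.976*I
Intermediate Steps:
f(R) = -20*R (f(R) = (R*4)*(-5) = (4*R)*(-5) = -20*R)
w(V) = 8*√258*√V/129 (w(V) = √(V + V*(-1/129)) = √(V - V/129) = √(128*V/129) = 8*√258*√V/129)
-4643977 - w(f(v)) = -4643977 - 8*√258*√(-20*34)/129 = -4643977 - 8*√258*√(-680)/129 = -4643977 - 8*√258*2*I*√170/129 = -4643977 - 32*I*√10965/129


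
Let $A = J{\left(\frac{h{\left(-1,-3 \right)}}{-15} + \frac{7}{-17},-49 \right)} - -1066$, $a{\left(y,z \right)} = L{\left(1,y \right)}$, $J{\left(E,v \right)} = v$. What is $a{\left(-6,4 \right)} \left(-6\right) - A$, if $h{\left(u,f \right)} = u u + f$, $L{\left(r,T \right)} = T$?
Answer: $-981$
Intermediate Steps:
$h{\left(u,f \right)} = f + u^{2}$ ($h{\left(u,f \right)} = u^{2} + f = f + u^{2}$)
$a{\left(y,z \right)} = y$
$A = 1017$ ($A = -49 - -1066 = -49 + 1066 = 1017$)
$a{\left(-6,4 \right)} \left(-6\right) - A = \left(-6\right) \left(-6\right) - 1017 = 36 - 1017 = -981$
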